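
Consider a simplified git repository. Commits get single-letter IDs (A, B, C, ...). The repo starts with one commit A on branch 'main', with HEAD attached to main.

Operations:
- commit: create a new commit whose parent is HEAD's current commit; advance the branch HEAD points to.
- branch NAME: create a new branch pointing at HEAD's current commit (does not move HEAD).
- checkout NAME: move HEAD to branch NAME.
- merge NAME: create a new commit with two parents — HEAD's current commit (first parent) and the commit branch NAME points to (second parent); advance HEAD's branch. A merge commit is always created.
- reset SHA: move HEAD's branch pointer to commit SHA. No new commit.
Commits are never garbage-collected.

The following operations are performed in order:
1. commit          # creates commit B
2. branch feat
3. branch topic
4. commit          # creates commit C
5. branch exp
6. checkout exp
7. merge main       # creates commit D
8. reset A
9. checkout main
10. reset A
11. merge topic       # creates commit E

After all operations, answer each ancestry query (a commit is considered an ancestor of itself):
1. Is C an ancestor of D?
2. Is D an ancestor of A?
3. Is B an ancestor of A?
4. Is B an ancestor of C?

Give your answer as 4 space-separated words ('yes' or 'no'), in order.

Answer: yes no no yes

Derivation:
After op 1 (commit): HEAD=main@B [main=B]
After op 2 (branch): HEAD=main@B [feat=B main=B]
After op 3 (branch): HEAD=main@B [feat=B main=B topic=B]
After op 4 (commit): HEAD=main@C [feat=B main=C topic=B]
After op 5 (branch): HEAD=main@C [exp=C feat=B main=C topic=B]
After op 6 (checkout): HEAD=exp@C [exp=C feat=B main=C topic=B]
After op 7 (merge): HEAD=exp@D [exp=D feat=B main=C topic=B]
After op 8 (reset): HEAD=exp@A [exp=A feat=B main=C topic=B]
After op 9 (checkout): HEAD=main@C [exp=A feat=B main=C topic=B]
After op 10 (reset): HEAD=main@A [exp=A feat=B main=A topic=B]
After op 11 (merge): HEAD=main@E [exp=A feat=B main=E topic=B]
ancestors(D) = {A,B,C,D}; C in? yes
ancestors(A) = {A}; D in? no
ancestors(A) = {A}; B in? no
ancestors(C) = {A,B,C}; B in? yes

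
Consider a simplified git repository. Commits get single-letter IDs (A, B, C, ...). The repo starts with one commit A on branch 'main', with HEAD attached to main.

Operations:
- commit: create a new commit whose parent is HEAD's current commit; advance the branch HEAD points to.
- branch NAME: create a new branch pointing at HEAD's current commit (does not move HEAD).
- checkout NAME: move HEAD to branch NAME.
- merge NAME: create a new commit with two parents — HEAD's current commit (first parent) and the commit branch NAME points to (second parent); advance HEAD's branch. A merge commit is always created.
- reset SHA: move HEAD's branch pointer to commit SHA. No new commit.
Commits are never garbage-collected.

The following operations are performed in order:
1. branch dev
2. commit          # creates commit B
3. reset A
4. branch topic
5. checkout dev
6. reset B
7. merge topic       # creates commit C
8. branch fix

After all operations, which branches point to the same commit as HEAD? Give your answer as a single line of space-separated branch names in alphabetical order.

Answer: dev fix

Derivation:
After op 1 (branch): HEAD=main@A [dev=A main=A]
After op 2 (commit): HEAD=main@B [dev=A main=B]
After op 3 (reset): HEAD=main@A [dev=A main=A]
After op 4 (branch): HEAD=main@A [dev=A main=A topic=A]
After op 5 (checkout): HEAD=dev@A [dev=A main=A topic=A]
After op 6 (reset): HEAD=dev@B [dev=B main=A topic=A]
After op 7 (merge): HEAD=dev@C [dev=C main=A topic=A]
After op 8 (branch): HEAD=dev@C [dev=C fix=C main=A topic=A]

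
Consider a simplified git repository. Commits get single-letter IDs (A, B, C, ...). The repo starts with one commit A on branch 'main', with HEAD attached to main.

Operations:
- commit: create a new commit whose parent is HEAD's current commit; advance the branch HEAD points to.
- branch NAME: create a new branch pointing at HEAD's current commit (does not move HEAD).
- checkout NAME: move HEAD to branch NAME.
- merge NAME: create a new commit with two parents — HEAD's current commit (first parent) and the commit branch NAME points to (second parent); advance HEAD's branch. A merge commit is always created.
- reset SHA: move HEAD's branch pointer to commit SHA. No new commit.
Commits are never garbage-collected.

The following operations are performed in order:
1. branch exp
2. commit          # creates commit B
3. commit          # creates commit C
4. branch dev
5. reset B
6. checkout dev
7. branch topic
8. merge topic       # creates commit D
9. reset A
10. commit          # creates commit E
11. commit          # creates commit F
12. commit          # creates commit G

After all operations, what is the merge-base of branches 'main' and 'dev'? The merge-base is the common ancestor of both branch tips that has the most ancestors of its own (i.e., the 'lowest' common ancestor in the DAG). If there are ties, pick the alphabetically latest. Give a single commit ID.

Answer: A

Derivation:
After op 1 (branch): HEAD=main@A [exp=A main=A]
After op 2 (commit): HEAD=main@B [exp=A main=B]
After op 3 (commit): HEAD=main@C [exp=A main=C]
After op 4 (branch): HEAD=main@C [dev=C exp=A main=C]
After op 5 (reset): HEAD=main@B [dev=C exp=A main=B]
After op 6 (checkout): HEAD=dev@C [dev=C exp=A main=B]
After op 7 (branch): HEAD=dev@C [dev=C exp=A main=B topic=C]
After op 8 (merge): HEAD=dev@D [dev=D exp=A main=B topic=C]
After op 9 (reset): HEAD=dev@A [dev=A exp=A main=B topic=C]
After op 10 (commit): HEAD=dev@E [dev=E exp=A main=B topic=C]
After op 11 (commit): HEAD=dev@F [dev=F exp=A main=B topic=C]
After op 12 (commit): HEAD=dev@G [dev=G exp=A main=B topic=C]
ancestors(main=B): ['A', 'B']
ancestors(dev=G): ['A', 'E', 'F', 'G']
common: ['A']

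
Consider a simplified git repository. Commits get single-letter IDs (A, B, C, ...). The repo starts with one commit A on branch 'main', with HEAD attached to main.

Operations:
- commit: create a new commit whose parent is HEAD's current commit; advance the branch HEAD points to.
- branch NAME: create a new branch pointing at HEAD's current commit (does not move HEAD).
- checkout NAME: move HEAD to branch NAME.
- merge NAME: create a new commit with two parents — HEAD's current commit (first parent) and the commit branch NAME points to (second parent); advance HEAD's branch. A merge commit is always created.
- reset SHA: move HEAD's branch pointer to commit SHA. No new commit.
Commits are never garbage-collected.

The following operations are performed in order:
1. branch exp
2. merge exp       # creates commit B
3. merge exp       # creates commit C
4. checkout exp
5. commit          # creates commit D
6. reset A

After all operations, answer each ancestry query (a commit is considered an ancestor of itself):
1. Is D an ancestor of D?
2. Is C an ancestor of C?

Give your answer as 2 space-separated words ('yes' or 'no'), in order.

After op 1 (branch): HEAD=main@A [exp=A main=A]
After op 2 (merge): HEAD=main@B [exp=A main=B]
After op 3 (merge): HEAD=main@C [exp=A main=C]
After op 4 (checkout): HEAD=exp@A [exp=A main=C]
After op 5 (commit): HEAD=exp@D [exp=D main=C]
After op 6 (reset): HEAD=exp@A [exp=A main=C]
ancestors(D) = {A,D}; D in? yes
ancestors(C) = {A,B,C}; C in? yes

Answer: yes yes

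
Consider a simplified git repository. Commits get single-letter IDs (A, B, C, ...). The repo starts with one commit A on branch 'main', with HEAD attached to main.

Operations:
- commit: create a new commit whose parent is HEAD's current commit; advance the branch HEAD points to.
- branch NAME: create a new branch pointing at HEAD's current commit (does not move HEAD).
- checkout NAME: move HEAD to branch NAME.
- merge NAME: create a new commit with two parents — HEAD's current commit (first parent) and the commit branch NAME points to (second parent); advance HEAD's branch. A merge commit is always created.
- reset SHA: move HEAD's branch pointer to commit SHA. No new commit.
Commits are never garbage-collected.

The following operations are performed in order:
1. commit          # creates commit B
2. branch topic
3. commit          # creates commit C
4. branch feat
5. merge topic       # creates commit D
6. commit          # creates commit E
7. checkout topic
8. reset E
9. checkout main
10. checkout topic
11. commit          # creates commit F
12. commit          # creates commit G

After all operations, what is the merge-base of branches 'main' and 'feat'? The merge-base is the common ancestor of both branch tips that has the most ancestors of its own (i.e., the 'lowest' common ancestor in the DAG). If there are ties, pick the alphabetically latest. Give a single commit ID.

Answer: C

Derivation:
After op 1 (commit): HEAD=main@B [main=B]
After op 2 (branch): HEAD=main@B [main=B topic=B]
After op 3 (commit): HEAD=main@C [main=C topic=B]
After op 4 (branch): HEAD=main@C [feat=C main=C topic=B]
After op 5 (merge): HEAD=main@D [feat=C main=D topic=B]
After op 6 (commit): HEAD=main@E [feat=C main=E topic=B]
After op 7 (checkout): HEAD=topic@B [feat=C main=E topic=B]
After op 8 (reset): HEAD=topic@E [feat=C main=E topic=E]
After op 9 (checkout): HEAD=main@E [feat=C main=E topic=E]
After op 10 (checkout): HEAD=topic@E [feat=C main=E topic=E]
After op 11 (commit): HEAD=topic@F [feat=C main=E topic=F]
After op 12 (commit): HEAD=topic@G [feat=C main=E topic=G]
ancestors(main=E): ['A', 'B', 'C', 'D', 'E']
ancestors(feat=C): ['A', 'B', 'C']
common: ['A', 'B', 'C']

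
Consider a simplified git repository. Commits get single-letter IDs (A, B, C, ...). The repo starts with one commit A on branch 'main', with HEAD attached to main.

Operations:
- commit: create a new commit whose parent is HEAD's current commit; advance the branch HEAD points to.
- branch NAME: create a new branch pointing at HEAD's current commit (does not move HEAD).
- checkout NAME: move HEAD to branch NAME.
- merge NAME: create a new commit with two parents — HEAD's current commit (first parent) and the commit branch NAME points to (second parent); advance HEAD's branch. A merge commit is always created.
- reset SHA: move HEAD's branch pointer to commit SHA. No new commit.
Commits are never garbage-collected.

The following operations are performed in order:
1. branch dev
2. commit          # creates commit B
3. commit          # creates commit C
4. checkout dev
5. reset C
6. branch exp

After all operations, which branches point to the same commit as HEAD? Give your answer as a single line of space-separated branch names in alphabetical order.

After op 1 (branch): HEAD=main@A [dev=A main=A]
After op 2 (commit): HEAD=main@B [dev=A main=B]
After op 3 (commit): HEAD=main@C [dev=A main=C]
After op 4 (checkout): HEAD=dev@A [dev=A main=C]
After op 5 (reset): HEAD=dev@C [dev=C main=C]
After op 6 (branch): HEAD=dev@C [dev=C exp=C main=C]

Answer: dev exp main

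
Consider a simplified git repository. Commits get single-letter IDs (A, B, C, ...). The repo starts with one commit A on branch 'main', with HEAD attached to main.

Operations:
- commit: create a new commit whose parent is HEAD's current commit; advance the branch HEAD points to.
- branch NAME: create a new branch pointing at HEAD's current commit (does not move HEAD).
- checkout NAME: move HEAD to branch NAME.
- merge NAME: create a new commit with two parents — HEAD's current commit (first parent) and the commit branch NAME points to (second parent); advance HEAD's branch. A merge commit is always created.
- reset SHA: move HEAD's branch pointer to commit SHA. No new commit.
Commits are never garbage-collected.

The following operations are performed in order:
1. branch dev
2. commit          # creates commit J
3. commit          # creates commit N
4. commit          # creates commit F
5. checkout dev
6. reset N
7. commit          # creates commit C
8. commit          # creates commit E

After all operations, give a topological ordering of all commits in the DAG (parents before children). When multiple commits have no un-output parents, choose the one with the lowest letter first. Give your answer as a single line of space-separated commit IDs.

Answer: A J N C E F

Derivation:
After op 1 (branch): HEAD=main@A [dev=A main=A]
After op 2 (commit): HEAD=main@J [dev=A main=J]
After op 3 (commit): HEAD=main@N [dev=A main=N]
After op 4 (commit): HEAD=main@F [dev=A main=F]
After op 5 (checkout): HEAD=dev@A [dev=A main=F]
After op 6 (reset): HEAD=dev@N [dev=N main=F]
After op 7 (commit): HEAD=dev@C [dev=C main=F]
After op 8 (commit): HEAD=dev@E [dev=E main=F]
commit A: parents=[]
commit C: parents=['N']
commit E: parents=['C']
commit F: parents=['N']
commit J: parents=['A']
commit N: parents=['J']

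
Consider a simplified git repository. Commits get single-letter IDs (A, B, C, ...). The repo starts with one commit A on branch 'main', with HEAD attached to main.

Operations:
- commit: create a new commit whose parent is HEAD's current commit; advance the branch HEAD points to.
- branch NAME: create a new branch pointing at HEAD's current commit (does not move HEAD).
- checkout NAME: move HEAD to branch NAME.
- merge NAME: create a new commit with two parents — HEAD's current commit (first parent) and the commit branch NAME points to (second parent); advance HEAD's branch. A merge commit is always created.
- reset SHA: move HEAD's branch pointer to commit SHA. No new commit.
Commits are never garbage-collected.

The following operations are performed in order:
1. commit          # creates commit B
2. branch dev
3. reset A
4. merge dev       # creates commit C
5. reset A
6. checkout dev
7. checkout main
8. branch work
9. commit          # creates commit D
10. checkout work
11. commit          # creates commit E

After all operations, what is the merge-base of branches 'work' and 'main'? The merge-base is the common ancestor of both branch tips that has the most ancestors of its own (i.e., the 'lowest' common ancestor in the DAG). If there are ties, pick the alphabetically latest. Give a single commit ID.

After op 1 (commit): HEAD=main@B [main=B]
After op 2 (branch): HEAD=main@B [dev=B main=B]
After op 3 (reset): HEAD=main@A [dev=B main=A]
After op 4 (merge): HEAD=main@C [dev=B main=C]
After op 5 (reset): HEAD=main@A [dev=B main=A]
After op 6 (checkout): HEAD=dev@B [dev=B main=A]
After op 7 (checkout): HEAD=main@A [dev=B main=A]
After op 8 (branch): HEAD=main@A [dev=B main=A work=A]
After op 9 (commit): HEAD=main@D [dev=B main=D work=A]
After op 10 (checkout): HEAD=work@A [dev=B main=D work=A]
After op 11 (commit): HEAD=work@E [dev=B main=D work=E]
ancestors(work=E): ['A', 'E']
ancestors(main=D): ['A', 'D']
common: ['A']

Answer: A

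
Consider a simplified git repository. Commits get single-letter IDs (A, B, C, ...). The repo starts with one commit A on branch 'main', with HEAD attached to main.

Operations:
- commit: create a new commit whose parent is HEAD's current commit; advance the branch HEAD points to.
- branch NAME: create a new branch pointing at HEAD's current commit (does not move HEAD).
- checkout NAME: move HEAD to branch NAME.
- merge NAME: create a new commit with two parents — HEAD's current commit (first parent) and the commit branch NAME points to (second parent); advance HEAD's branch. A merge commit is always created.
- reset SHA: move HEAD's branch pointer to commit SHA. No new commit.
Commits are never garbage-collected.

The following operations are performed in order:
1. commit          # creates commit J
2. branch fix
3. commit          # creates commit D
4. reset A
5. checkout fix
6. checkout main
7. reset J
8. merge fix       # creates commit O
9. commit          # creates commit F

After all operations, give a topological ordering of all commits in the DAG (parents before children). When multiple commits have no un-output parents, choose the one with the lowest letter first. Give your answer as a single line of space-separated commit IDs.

Answer: A J D O F

Derivation:
After op 1 (commit): HEAD=main@J [main=J]
After op 2 (branch): HEAD=main@J [fix=J main=J]
After op 3 (commit): HEAD=main@D [fix=J main=D]
After op 4 (reset): HEAD=main@A [fix=J main=A]
After op 5 (checkout): HEAD=fix@J [fix=J main=A]
After op 6 (checkout): HEAD=main@A [fix=J main=A]
After op 7 (reset): HEAD=main@J [fix=J main=J]
After op 8 (merge): HEAD=main@O [fix=J main=O]
After op 9 (commit): HEAD=main@F [fix=J main=F]
commit A: parents=[]
commit D: parents=['J']
commit F: parents=['O']
commit J: parents=['A']
commit O: parents=['J', 'J']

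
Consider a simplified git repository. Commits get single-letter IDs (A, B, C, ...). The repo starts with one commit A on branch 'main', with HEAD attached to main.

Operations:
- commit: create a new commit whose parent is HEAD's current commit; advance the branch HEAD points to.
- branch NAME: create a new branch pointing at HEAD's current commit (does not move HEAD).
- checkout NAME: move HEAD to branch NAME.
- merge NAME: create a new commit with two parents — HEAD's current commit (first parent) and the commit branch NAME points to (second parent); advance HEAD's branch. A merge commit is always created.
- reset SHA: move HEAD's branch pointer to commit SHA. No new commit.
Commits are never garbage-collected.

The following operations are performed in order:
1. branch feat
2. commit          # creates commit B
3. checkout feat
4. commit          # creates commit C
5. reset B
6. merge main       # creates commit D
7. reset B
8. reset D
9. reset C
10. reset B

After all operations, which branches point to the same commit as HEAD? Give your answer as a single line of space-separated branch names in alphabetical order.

After op 1 (branch): HEAD=main@A [feat=A main=A]
After op 2 (commit): HEAD=main@B [feat=A main=B]
After op 3 (checkout): HEAD=feat@A [feat=A main=B]
After op 4 (commit): HEAD=feat@C [feat=C main=B]
After op 5 (reset): HEAD=feat@B [feat=B main=B]
After op 6 (merge): HEAD=feat@D [feat=D main=B]
After op 7 (reset): HEAD=feat@B [feat=B main=B]
After op 8 (reset): HEAD=feat@D [feat=D main=B]
After op 9 (reset): HEAD=feat@C [feat=C main=B]
After op 10 (reset): HEAD=feat@B [feat=B main=B]

Answer: feat main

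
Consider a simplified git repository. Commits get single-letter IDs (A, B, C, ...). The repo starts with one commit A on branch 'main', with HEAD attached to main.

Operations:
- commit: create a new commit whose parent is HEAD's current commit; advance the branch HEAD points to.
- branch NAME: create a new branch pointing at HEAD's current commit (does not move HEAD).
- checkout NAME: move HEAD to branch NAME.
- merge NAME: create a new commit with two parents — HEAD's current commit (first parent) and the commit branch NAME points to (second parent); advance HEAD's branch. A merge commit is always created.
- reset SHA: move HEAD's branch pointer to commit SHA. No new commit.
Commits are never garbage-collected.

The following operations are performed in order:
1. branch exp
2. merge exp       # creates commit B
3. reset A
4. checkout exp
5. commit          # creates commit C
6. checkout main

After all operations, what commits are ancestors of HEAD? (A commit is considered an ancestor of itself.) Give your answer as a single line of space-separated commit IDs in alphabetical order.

After op 1 (branch): HEAD=main@A [exp=A main=A]
After op 2 (merge): HEAD=main@B [exp=A main=B]
After op 3 (reset): HEAD=main@A [exp=A main=A]
After op 4 (checkout): HEAD=exp@A [exp=A main=A]
After op 5 (commit): HEAD=exp@C [exp=C main=A]
After op 6 (checkout): HEAD=main@A [exp=C main=A]

Answer: A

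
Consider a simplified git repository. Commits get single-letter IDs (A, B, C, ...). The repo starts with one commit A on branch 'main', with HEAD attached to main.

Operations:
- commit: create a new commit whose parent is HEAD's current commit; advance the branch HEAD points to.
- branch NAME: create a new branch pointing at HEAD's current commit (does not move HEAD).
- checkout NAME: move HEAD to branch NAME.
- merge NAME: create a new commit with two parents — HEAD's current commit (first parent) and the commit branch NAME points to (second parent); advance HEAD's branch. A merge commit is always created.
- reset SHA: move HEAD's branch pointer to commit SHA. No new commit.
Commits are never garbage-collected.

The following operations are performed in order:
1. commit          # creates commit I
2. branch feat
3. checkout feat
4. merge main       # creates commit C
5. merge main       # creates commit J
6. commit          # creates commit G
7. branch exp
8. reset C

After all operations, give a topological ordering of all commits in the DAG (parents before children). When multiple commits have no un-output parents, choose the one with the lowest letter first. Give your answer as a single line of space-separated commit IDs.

Answer: A I C J G

Derivation:
After op 1 (commit): HEAD=main@I [main=I]
After op 2 (branch): HEAD=main@I [feat=I main=I]
After op 3 (checkout): HEAD=feat@I [feat=I main=I]
After op 4 (merge): HEAD=feat@C [feat=C main=I]
After op 5 (merge): HEAD=feat@J [feat=J main=I]
After op 6 (commit): HEAD=feat@G [feat=G main=I]
After op 7 (branch): HEAD=feat@G [exp=G feat=G main=I]
After op 8 (reset): HEAD=feat@C [exp=G feat=C main=I]
commit A: parents=[]
commit C: parents=['I', 'I']
commit G: parents=['J']
commit I: parents=['A']
commit J: parents=['C', 'I']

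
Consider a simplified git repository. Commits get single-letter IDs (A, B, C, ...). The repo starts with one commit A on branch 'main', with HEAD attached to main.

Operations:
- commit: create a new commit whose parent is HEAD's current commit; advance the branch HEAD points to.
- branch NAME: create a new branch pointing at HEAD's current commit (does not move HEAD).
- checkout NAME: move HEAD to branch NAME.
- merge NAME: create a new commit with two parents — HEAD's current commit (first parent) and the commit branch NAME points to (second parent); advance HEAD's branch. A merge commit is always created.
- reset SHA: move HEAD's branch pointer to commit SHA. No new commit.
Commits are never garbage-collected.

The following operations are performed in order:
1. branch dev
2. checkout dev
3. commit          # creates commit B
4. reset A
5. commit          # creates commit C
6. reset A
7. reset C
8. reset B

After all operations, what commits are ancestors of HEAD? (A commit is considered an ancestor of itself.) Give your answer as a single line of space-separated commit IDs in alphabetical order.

After op 1 (branch): HEAD=main@A [dev=A main=A]
After op 2 (checkout): HEAD=dev@A [dev=A main=A]
After op 3 (commit): HEAD=dev@B [dev=B main=A]
After op 4 (reset): HEAD=dev@A [dev=A main=A]
After op 5 (commit): HEAD=dev@C [dev=C main=A]
After op 6 (reset): HEAD=dev@A [dev=A main=A]
After op 7 (reset): HEAD=dev@C [dev=C main=A]
After op 8 (reset): HEAD=dev@B [dev=B main=A]

Answer: A B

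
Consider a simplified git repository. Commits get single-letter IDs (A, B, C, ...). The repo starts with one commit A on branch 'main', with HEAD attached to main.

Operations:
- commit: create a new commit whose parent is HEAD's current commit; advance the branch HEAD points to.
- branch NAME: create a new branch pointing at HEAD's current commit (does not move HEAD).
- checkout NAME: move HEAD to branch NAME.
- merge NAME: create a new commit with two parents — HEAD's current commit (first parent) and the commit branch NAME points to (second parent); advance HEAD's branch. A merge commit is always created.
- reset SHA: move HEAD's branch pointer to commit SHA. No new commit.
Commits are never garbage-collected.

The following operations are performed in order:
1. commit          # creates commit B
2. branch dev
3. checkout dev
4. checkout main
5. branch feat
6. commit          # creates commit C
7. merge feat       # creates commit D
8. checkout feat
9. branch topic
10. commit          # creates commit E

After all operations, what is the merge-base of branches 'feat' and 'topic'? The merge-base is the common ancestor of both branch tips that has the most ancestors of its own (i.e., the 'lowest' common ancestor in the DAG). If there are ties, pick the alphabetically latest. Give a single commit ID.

After op 1 (commit): HEAD=main@B [main=B]
After op 2 (branch): HEAD=main@B [dev=B main=B]
After op 3 (checkout): HEAD=dev@B [dev=B main=B]
After op 4 (checkout): HEAD=main@B [dev=B main=B]
After op 5 (branch): HEAD=main@B [dev=B feat=B main=B]
After op 6 (commit): HEAD=main@C [dev=B feat=B main=C]
After op 7 (merge): HEAD=main@D [dev=B feat=B main=D]
After op 8 (checkout): HEAD=feat@B [dev=B feat=B main=D]
After op 9 (branch): HEAD=feat@B [dev=B feat=B main=D topic=B]
After op 10 (commit): HEAD=feat@E [dev=B feat=E main=D topic=B]
ancestors(feat=E): ['A', 'B', 'E']
ancestors(topic=B): ['A', 'B']
common: ['A', 'B']

Answer: B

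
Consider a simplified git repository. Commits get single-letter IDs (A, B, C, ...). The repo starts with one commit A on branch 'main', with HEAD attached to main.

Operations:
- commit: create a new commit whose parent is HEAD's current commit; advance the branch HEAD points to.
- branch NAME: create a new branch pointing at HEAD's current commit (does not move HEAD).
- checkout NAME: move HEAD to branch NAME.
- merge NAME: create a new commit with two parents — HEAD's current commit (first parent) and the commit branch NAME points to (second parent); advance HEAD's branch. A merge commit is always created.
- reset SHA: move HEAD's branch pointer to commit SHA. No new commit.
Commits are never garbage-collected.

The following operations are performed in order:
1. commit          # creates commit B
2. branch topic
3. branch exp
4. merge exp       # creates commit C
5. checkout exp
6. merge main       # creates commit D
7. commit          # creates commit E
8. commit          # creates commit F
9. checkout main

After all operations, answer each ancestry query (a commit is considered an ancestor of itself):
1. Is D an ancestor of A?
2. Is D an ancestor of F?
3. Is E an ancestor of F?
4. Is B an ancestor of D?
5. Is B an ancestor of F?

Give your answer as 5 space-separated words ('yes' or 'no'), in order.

After op 1 (commit): HEAD=main@B [main=B]
After op 2 (branch): HEAD=main@B [main=B topic=B]
After op 3 (branch): HEAD=main@B [exp=B main=B topic=B]
After op 4 (merge): HEAD=main@C [exp=B main=C topic=B]
After op 5 (checkout): HEAD=exp@B [exp=B main=C topic=B]
After op 6 (merge): HEAD=exp@D [exp=D main=C topic=B]
After op 7 (commit): HEAD=exp@E [exp=E main=C topic=B]
After op 8 (commit): HEAD=exp@F [exp=F main=C topic=B]
After op 9 (checkout): HEAD=main@C [exp=F main=C topic=B]
ancestors(A) = {A}; D in? no
ancestors(F) = {A,B,C,D,E,F}; D in? yes
ancestors(F) = {A,B,C,D,E,F}; E in? yes
ancestors(D) = {A,B,C,D}; B in? yes
ancestors(F) = {A,B,C,D,E,F}; B in? yes

Answer: no yes yes yes yes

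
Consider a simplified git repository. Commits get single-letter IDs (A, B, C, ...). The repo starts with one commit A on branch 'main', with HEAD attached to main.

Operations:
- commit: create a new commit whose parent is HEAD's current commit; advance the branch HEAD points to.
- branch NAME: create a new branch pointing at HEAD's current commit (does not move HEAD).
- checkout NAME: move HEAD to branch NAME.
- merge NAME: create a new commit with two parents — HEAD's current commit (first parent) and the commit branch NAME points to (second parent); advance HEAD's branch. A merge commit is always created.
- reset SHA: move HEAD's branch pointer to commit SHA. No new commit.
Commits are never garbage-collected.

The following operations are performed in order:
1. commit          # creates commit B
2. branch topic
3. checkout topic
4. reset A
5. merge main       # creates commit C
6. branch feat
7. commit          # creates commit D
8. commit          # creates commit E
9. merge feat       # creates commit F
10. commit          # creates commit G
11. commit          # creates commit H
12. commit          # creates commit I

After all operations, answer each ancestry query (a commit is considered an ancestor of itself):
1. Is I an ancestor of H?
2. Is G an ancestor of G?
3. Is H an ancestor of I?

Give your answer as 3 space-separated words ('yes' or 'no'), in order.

After op 1 (commit): HEAD=main@B [main=B]
After op 2 (branch): HEAD=main@B [main=B topic=B]
After op 3 (checkout): HEAD=topic@B [main=B topic=B]
After op 4 (reset): HEAD=topic@A [main=B topic=A]
After op 5 (merge): HEAD=topic@C [main=B topic=C]
After op 6 (branch): HEAD=topic@C [feat=C main=B topic=C]
After op 7 (commit): HEAD=topic@D [feat=C main=B topic=D]
After op 8 (commit): HEAD=topic@E [feat=C main=B topic=E]
After op 9 (merge): HEAD=topic@F [feat=C main=B topic=F]
After op 10 (commit): HEAD=topic@G [feat=C main=B topic=G]
After op 11 (commit): HEAD=topic@H [feat=C main=B topic=H]
After op 12 (commit): HEAD=topic@I [feat=C main=B topic=I]
ancestors(H) = {A,B,C,D,E,F,G,H}; I in? no
ancestors(G) = {A,B,C,D,E,F,G}; G in? yes
ancestors(I) = {A,B,C,D,E,F,G,H,I}; H in? yes

Answer: no yes yes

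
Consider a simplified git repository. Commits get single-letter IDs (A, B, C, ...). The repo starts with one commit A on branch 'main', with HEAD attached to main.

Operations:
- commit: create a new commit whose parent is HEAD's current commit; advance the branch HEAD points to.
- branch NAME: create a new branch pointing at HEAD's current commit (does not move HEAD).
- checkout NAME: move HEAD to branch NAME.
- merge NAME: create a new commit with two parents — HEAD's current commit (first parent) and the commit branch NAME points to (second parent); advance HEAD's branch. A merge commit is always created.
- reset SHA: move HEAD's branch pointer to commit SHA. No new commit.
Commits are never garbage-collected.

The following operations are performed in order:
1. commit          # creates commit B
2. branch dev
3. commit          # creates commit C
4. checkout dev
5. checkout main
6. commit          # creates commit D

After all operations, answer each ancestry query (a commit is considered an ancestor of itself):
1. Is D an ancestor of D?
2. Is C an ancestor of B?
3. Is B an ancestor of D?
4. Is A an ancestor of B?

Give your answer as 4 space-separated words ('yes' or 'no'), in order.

After op 1 (commit): HEAD=main@B [main=B]
After op 2 (branch): HEAD=main@B [dev=B main=B]
After op 3 (commit): HEAD=main@C [dev=B main=C]
After op 4 (checkout): HEAD=dev@B [dev=B main=C]
After op 5 (checkout): HEAD=main@C [dev=B main=C]
After op 6 (commit): HEAD=main@D [dev=B main=D]
ancestors(D) = {A,B,C,D}; D in? yes
ancestors(B) = {A,B}; C in? no
ancestors(D) = {A,B,C,D}; B in? yes
ancestors(B) = {A,B}; A in? yes

Answer: yes no yes yes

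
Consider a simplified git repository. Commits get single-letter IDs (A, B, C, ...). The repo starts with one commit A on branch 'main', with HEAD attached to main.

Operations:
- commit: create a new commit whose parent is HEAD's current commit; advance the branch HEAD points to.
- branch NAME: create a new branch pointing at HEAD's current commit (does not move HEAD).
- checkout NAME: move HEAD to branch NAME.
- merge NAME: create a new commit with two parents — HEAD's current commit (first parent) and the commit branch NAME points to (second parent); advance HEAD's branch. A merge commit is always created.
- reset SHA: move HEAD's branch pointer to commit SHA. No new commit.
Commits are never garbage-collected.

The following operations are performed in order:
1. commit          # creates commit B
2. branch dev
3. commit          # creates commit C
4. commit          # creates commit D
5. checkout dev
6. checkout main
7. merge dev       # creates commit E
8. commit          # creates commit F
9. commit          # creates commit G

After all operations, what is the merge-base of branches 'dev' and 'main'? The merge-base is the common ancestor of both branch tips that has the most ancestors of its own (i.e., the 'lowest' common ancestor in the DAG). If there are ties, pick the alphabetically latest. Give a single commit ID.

After op 1 (commit): HEAD=main@B [main=B]
After op 2 (branch): HEAD=main@B [dev=B main=B]
After op 3 (commit): HEAD=main@C [dev=B main=C]
After op 4 (commit): HEAD=main@D [dev=B main=D]
After op 5 (checkout): HEAD=dev@B [dev=B main=D]
After op 6 (checkout): HEAD=main@D [dev=B main=D]
After op 7 (merge): HEAD=main@E [dev=B main=E]
After op 8 (commit): HEAD=main@F [dev=B main=F]
After op 9 (commit): HEAD=main@G [dev=B main=G]
ancestors(dev=B): ['A', 'B']
ancestors(main=G): ['A', 'B', 'C', 'D', 'E', 'F', 'G']
common: ['A', 'B']

Answer: B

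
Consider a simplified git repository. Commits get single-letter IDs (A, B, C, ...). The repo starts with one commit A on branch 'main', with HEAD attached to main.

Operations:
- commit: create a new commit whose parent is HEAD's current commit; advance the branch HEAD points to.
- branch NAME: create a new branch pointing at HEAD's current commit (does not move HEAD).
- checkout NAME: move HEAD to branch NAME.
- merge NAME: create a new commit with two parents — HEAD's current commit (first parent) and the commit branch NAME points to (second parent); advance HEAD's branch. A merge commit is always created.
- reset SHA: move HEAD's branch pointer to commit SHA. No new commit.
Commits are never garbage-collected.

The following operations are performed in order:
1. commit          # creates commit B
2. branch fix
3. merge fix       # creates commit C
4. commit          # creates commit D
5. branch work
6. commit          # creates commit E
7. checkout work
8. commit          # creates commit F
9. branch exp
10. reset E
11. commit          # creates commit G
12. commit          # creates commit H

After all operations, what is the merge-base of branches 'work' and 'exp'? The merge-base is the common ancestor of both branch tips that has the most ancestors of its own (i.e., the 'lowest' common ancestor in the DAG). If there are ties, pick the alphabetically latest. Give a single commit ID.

Answer: D

Derivation:
After op 1 (commit): HEAD=main@B [main=B]
After op 2 (branch): HEAD=main@B [fix=B main=B]
After op 3 (merge): HEAD=main@C [fix=B main=C]
After op 4 (commit): HEAD=main@D [fix=B main=D]
After op 5 (branch): HEAD=main@D [fix=B main=D work=D]
After op 6 (commit): HEAD=main@E [fix=B main=E work=D]
After op 7 (checkout): HEAD=work@D [fix=B main=E work=D]
After op 8 (commit): HEAD=work@F [fix=B main=E work=F]
After op 9 (branch): HEAD=work@F [exp=F fix=B main=E work=F]
After op 10 (reset): HEAD=work@E [exp=F fix=B main=E work=E]
After op 11 (commit): HEAD=work@G [exp=F fix=B main=E work=G]
After op 12 (commit): HEAD=work@H [exp=F fix=B main=E work=H]
ancestors(work=H): ['A', 'B', 'C', 'D', 'E', 'G', 'H']
ancestors(exp=F): ['A', 'B', 'C', 'D', 'F']
common: ['A', 'B', 'C', 'D']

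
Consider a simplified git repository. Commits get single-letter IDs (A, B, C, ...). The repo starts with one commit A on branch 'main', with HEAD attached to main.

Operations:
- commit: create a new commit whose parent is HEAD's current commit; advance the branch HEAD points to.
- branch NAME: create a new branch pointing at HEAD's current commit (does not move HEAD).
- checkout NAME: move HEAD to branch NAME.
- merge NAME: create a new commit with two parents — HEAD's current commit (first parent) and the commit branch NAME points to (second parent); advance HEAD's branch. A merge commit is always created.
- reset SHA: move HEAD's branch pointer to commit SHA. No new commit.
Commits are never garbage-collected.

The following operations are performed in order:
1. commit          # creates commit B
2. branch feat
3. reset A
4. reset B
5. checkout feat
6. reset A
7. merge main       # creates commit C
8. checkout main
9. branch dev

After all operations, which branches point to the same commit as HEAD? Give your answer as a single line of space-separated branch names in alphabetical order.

Answer: dev main

Derivation:
After op 1 (commit): HEAD=main@B [main=B]
After op 2 (branch): HEAD=main@B [feat=B main=B]
After op 3 (reset): HEAD=main@A [feat=B main=A]
After op 4 (reset): HEAD=main@B [feat=B main=B]
After op 5 (checkout): HEAD=feat@B [feat=B main=B]
After op 6 (reset): HEAD=feat@A [feat=A main=B]
After op 7 (merge): HEAD=feat@C [feat=C main=B]
After op 8 (checkout): HEAD=main@B [feat=C main=B]
After op 9 (branch): HEAD=main@B [dev=B feat=C main=B]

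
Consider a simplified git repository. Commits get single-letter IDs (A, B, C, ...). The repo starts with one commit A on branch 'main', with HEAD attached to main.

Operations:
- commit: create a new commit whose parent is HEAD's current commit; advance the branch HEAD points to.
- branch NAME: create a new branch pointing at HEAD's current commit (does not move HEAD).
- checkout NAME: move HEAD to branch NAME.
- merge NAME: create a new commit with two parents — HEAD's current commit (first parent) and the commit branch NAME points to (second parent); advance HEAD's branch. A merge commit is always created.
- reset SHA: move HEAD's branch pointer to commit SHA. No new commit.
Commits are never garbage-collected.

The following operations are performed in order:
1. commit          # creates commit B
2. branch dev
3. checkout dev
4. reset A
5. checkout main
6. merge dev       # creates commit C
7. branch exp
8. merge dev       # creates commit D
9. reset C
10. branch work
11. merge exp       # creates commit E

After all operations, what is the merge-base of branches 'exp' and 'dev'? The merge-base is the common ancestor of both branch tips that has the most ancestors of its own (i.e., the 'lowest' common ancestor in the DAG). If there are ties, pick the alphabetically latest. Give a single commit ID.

Answer: A

Derivation:
After op 1 (commit): HEAD=main@B [main=B]
After op 2 (branch): HEAD=main@B [dev=B main=B]
After op 3 (checkout): HEAD=dev@B [dev=B main=B]
After op 4 (reset): HEAD=dev@A [dev=A main=B]
After op 5 (checkout): HEAD=main@B [dev=A main=B]
After op 6 (merge): HEAD=main@C [dev=A main=C]
After op 7 (branch): HEAD=main@C [dev=A exp=C main=C]
After op 8 (merge): HEAD=main@D [dev=A exp=C main=D]
After op 9 (reset): HEAD=main@C [dev=A exp=C main=C]
After op 10 (branch): HEAD=main@C [dev=A exp=C main=C work=C]
After op 11 (merge): HEAD=main@E [dev=A exp=C main=E work=C]
ancestors(exp=C): ['A', 'B', 'C']
ancestors(dev=A): ['A']
common: ['A']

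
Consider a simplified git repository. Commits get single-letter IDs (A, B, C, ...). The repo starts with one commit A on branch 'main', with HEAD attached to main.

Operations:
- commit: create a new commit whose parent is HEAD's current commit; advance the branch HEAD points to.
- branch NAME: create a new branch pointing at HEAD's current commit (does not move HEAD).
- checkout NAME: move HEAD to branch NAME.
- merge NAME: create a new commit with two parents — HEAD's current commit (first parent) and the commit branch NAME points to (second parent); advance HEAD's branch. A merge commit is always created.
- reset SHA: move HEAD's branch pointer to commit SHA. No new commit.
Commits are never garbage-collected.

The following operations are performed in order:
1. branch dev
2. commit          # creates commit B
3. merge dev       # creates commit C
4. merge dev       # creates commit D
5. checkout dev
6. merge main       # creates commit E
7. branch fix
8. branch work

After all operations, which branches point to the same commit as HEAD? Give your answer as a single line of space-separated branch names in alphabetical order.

After op 1 (branch): HEAD=main@A [dev=A main=A]
After op 2 (commit): HEAD=main@B [dev=A main=B]
After op 3 (merge): HEAD=main@C [dev=A main=C]
After op 4 (merge): HEAD=main@D [dev=A main=D]
After op 5 (checkout): HEAD=dev@A [dev=A main=D]
After op 6 (merge): HEAD=dev@E [dev=E main=D]
After op 7 (branch): HEAD=dev@E [dev=E fix=E main=D]
After op 8 (branch): HEAD=dev@E [dev=E fix=E main=D work=E]

Answer: dev fix work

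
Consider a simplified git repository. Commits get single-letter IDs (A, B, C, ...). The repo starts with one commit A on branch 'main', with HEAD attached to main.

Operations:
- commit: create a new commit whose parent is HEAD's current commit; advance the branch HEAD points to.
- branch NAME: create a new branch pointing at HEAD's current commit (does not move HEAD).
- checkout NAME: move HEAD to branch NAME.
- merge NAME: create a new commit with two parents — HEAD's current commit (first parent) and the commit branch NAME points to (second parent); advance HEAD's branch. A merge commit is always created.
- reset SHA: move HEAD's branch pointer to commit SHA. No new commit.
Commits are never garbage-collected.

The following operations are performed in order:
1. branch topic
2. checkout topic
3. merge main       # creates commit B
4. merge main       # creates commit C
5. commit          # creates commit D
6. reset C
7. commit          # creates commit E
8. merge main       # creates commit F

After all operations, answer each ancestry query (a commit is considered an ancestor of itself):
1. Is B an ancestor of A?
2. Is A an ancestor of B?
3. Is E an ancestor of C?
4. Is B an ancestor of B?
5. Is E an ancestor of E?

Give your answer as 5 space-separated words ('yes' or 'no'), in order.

Answer: no yes no yes yes

Derivation:
After op 1 (branch): HEAD=main@A [main=A topic=A]
After op 2 (checkout): HEAD=topic@A [main=A topic=A]
After op 3 (merge): HEAD=topic@B [main=A topic=B]
After op 4 (merge): HEAD=topic@C [main=A topic=C]
After op 5 (commit): HEAD=topic@D [main=A topic=D]
After op 6 (reset): HEAD=topic@C [main=A topic=C]
After op 7 (commit): HEAD=topic@E [main=A topic=E]
After op 8 (merge): HEAD=topic@F [main=A topic=F]
ancestors(A) = {A}; B in? no
ancestors(B) = {A,B}; A in? yes
ancestors(C) = {A,B,C}; E in? no
ancestors(B) = {A,B}; B in? yes
ancestors(E) = {A,B,C,E}; E in? yes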